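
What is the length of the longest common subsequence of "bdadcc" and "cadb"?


LCS of "bdadcc" and "cadb"
DP table:
           c    a    d    b
      0    0    0    0    0
  b   0    0    0    0    1
  d   0    0    0    1    1
  a   0    0    1    1    1
  d   0    0    1    2    2
  c   0    1    1    2    2
  c   0    1    1    2    2
LCS length = dp[6][4] = 2

2


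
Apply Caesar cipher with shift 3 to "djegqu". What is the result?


Caesar cipher: shift "djegqu" by 3
  'd' (pos 3) + 3 = pos 6 = 'g'
  'j' (pos 9) + 3 = pos 12 = 'm'
  'e' (pos 4) + 3 = pos 7 = 'h'
  'g' (pos 6) + 3 = pos 9 = 'j'
  'q' (pos 16) + 3 = pos 19 = 't'
  'u' (pos 20) + 3 = pos 23 = 'x'
Result: gmhjtx

gmhjtx


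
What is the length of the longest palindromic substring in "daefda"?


Input: "daefda"
Checking substrings for palindromes:
  No multi-char palindromic substrings found
Longest palindromic substring: "d" with length 1

1


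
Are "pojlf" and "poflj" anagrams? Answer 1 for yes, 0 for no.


Strings: "pojlf", "poflj"
Sorted first:  fjlop
Sorted second: fjlop
Sorted forms match => anagrams

1


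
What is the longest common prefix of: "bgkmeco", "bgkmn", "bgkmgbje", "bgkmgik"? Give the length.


Words: bgkmeco, bgkmn, bgkmgbje, bgkmgik
  Position 0: all 'b' => match
  Position 1: all 'g' => match
  Position 2: all 'k' => match
  Position 3: all 'm' => match
  Position 4: ('e', 'n', 'g', 'g') => mismatch, stop
LCP = "bgkm" (length 4)

4


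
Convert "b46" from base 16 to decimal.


Input: "b46" in base 16
Positional expansion:
  Digit 'b' (value 11) x 16^2 = 2816
  Digit '4' (value 4) x 16^1 = 64
  Digit '6' (value 6) x 16^0 = 6
Sum = 2886

2886


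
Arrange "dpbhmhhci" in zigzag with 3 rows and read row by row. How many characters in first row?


Zigzag "dpbhmhhci" into 3 rows:
Placing characters:
  'd' => row 0
  'p' => row 1
  'b' => row 2
  'h' => row 1
  'm' => row 0
  'h' => row 1
  'h' => row 2
  'c' => row 1
  'i' => row 0
Rows:
  Row 0: "dmi"
  Row 1: "phhc"
  Row 2: "bh"
First row length: 3

3


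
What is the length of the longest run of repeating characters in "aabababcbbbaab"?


Input: "aabababcbbbaab"
Scanning for longest run:
  Position 1 ('a'): continues run of 'a', length=2
  Position 2 ('b'): new char, reset run to 1
  Position 3 ('a'): new char, reset run to 1
  Position 4 ('b'): new char, reset run to 1
  Position 5 ('a'): new char, reset run to 1
  Position 6 ('b'): new char, reset run to 1
  Position 7 ('c'): new char, reset run to 1
  Position 8 ('b'): new char, reset run to 1
  Position 9 ('b'): continues run of 'b', length=2
  Position 10 ('b'): continues run of 'b', length=3
  Position 11 ('a'): new char, reset run to 1
  Position 12 ('a'): continues run of 'a', length=2
  Position 13 ('b'): new char, reset run to 1
Longest run: 'b' with length 3

3


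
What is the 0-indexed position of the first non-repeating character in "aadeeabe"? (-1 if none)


Input: aadeeabe
Character frequencies:
  'a': 3
  'b': 1
  'd': 1
  'e': 3
Scanning left to right for freq == 1:
  Position 0 ('a'): freq=3, skip
  Position 1 ('a'): freq=3, skip
  Position 2 ('d'): unique! => answer = 2

2


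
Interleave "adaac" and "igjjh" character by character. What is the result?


Interleaving "adaac" and "igjjh":
  Position 0: 'a' from first, 'i' from second => "ai"
  Position 1: 'd' from first, 'g' from second => "dg"
  Position 2: 'a' from first, 'j' from second => "aj"
  Position 3: 'a' from first, 'j' from second => "aj"
  Position 4: 'c' from first, 'h' from second => "ch"
Result: aidgajajch

aidgajajch


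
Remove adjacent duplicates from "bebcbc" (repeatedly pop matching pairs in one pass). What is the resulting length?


Input: bebcbc
Stack-based adjacent duplicate removal:
  Read 'b': push. Stack: b
  Read 'e': push. Stack: be
  Read 'b': push. Stack: beb
  Read 'c': push. Stack: bebc
  Read 'b': push. Stack: bebcb
  Read 'c': push. Stack: bebcbc
Final stack: "bebcbc" (length 6)

6


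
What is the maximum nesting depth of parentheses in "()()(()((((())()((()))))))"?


Input: "()()(()((((())()((()))))))"
Tracking depth:
  Position 0 '(': depth becomes 1
  Position 1 ')': depth becomes 0
  Position 2 '(': depth becomes 1
  Position 3 ')': depth becomes 0
  Position 4 '(': depth becomes 1
  Position 5 '(': depth becomes 2
  Position 6 ')': depth becomes 1
  Position 7 '(': depth becomes 2
  Position 8 '(': depth becomes 3
  Position 9 '(': depth becomes 4
  Position 10 '(': depth becomes 5
  Position 11 '(': depth becomes 6
  Position 12 ')': depth becomes 5
  Position 13 ')': depth becomes 4
  Position 14 '(': depth becomes 5
  Position 15 ')': depth becomes 4
  Position 16 '(': depth becomes 5
  Position 17 '(': depth becomes 6
  Position 18 '(': depth becomes 7
  Position 19 ')': depth becomes 6
  Position 20 ')': depth becomes 5
  Position 21 ')': depth becomes 4
  Position 22 ')': depth becomes 3
  Position 23 ')': depth becomes 2
  Position 24 ')': depth becomes 1
  Position 25 ')': depth becomes 0
Maximum depth reached: 7

7


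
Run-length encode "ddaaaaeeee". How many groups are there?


Input: ddaaaaeeee
Scanning for consecutive runs:
  Group 1: 'd' x 2 (positions 0-1)
  Group 2: 'a' x 4 (positions 2-5)
  Group 3: 'e' x 4 (positions 6-9)
Total groups: 3

3


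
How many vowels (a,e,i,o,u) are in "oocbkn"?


Input: oocbkn
Checking each character:
  'o' at position 0: vowel (running total: 1)
  'o' at position 1: vowel (running total: 2)
  'c' at position 2: consonant
  'b' at position 3: consonant
  'k' at position 4: consonant
  'n' at position 5: consonant
Total vowels: 2

2


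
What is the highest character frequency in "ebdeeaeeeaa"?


Input: ebdeeaeeeaa
Character counts:
  'a': 3
  'b': 1
  'd': 1
  'e': 6
Maximum frequency: 6

6


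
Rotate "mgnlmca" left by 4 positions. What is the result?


Input: "mgnlmca", rotate left by 4
First 4 characters: "mgnl"
Remaining characters: "mca"
Concatenate remaining + first: "mca" + "mgnl" = "mcamgnl"

mcamgnl


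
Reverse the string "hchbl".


Input: hchbl
Reading characters right to left:
  Position 4: 'l'
  Position 3: 'b'
  Position 2: 'h'
  Position 1: 'c'
  Position 0: 'h'
Reversed: lbhch

lbhch


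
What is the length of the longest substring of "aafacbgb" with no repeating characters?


Input: "aafacbgb"
Sliding window (track last position of each char):
  Position 0 ('a'): window [0,0] length 1 -- new best
  Position 1 ('a'): repeat (last at 0), move window start to 1
  Position 1 ('a'): window [1,1] length 1
  Position 2 ('f'): window [1,2] length 2 -- new best
  Position 3 ('a'): repeat (last at 1), move window start to 2
  Position 3 ('a'): window [2,3] length 2
  Position 4 ('c'): window [2,4] length 3 -- new best
  Position 5 ('b'): window [2,5] length 4 -- new best
  Position 6 ('g'): window [2,6] length 5 -- new best
  Position 7 ('b'): repeat (last at 5), move window start to 6
  Position 7 ('b'): window [6,7] length 2
Longest substring with no repeats: "facbg" with length 5

5


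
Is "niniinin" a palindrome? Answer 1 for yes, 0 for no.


Input: niniinin
Reversed: niniinin
  Compare pos 0 ('n') with pos 7 ('n'): match
  Compare pos 1 ('i') with pos 6 ('i'): match
  Compare pos 2 ('n') with pos 5 ('n'): match
  Compare pos 3 ('i') with pos 4 ('i'): match
Result: palindrome

1


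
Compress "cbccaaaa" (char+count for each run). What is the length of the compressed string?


Input: cbccaaaa
Runs:
  'c' x 1 => "c1"
  'b' x 1 => "b1"
  'c' x 2 => "c2"
  'a' x 4 => "a4"
Compressed: "c1b1c2a4"
Compressed length: 8

8


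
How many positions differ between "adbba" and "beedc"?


Comparing "adbba" and "beedc" position by position:
  Position 0: 'a' vs 'b' => DIFFER
  Position 1: 'd' vs 'e' => DIFFER
  Position 2: 'b' vs 'e' => DIFFER
  Position 3: 'b' vs 'd' => DIFFER
  Position 4: 'a' vs 'c' => DIFFER
Positions that differ: 5

5


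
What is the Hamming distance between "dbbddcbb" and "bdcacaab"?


Comparing "dbbddcbb" and "bdcacaab" position by position:
  Position 0: 'd' vs 'b' => differ
  Position 1: 'b' vs 'd' => differ
  Position 2: 'b' vs 'c' => differ
  Position 3: 'd' vs 'a' => differ
  Position 4: 'd' vs 'c' => differ
  Position 5: 'c' vs 'a' => differ
  Position 6: 'b' vs 'a' => differ
  Position 7: 'b' vs 'b' => same
Total differences (Hamming distance): 7

7


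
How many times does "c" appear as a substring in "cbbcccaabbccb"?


Searching for "c" in "cbbcccaabbccb"
Scanning each position:
  Position 0: "c" => MATCH
  Position 1: "b" => no
  Position 2: "b" => no
  Position 3: "c" => MATCH
  Position 4: "c" => MATCH
  Position 5: "c" => MATCH
  Position 6: "a" => no
  Position 7: "a" => no
  Position 8: "b" => no
  Position 9: "b" => no
  Position 10: "c" => MATCH
  Position 11: "c" => MATCH
  Position 12: "b" => no
Total occurrences: 6

6


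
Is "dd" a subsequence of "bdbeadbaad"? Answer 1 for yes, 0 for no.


Check if "dd" is a subsequence of "bdbeadbaad"
Greedy scan:
  Position 0 ('b'): no match needed
  Position 1 ('d'): matches sub[0] = 'd'
  Position 2 ('b'): no match needed
  Position 3 ('e'): no match needed
  Position 4 ('a'): no match needed
  Position 5 ('d'): matches sub[1] = 'd'
  Position 6 ('b'): no match needed
  Position 7 ('a'): no match needed
  Position 8 ('a'): no match needed
  Position 9 ('d'): no match needed
All 2 characters matched => is a subsequence

1


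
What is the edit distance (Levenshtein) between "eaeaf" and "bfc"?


Computing edit distance: "eaeaf" -> "bfc"
DP table:
           b    f    c
      0    1    2    3
  e   1    1    2    3
  a   2    2    2    3
  e   3    3    3    3
  a   4    4    4    4
  f   5    5    4    5
Edit distance = dp[5][3] = 5

5


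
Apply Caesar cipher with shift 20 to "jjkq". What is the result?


Caesar cipher: shift "jjkq" by 20
  'j' (pos 9) + 20 = pos 3 = 'd'
  'j' (pos 9) + 20 = pos 3 = 'd'
  'k' (pos 10) + 20 = pos 4 = 'e'
  'q' (pos 16) + 20 = pos 10 = 'k'
Result: ddek

ddek


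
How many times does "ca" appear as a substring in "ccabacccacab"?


Searching for "ca" in "ccabacccacab"
Scanning each position:
  Position 0: "cc" => no
  Position 1: "ca" => MATCH
  Position 2: "ab" => no
  Position 3: "ba" => no
  Position 4: "ac" => no
  Position 5: "cc" => no
  Position 6: "cc" => no
  Position 7: "ca" => MATCH
  Position 8: "ac" => no
  Position 9: "ca" => MATCH
  Position 10: "ab" => no
Total occurrences: 3

3


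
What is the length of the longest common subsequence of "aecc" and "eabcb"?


LCS of "aecc" and "eabcb"
DP table:
           e    a    b    c    b
      0    0    0    0    0    0
  a   0    0    1    1    1    1
  e   0    1    1    1    1    1
  c   0    1    1    1    2    2
  c   0    1    1    1    2    2
LCS length = dp[4][5] = 2

2


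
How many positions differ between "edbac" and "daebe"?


Comparing "edbac" and "daebe" position by position:
  Position 0: 'e' vs 'd' => DIFFER
  Position 1: 'd' vs 'a' => DIFFER
  Position 2: 'b' vs 'e' => DIFFER
  Position 3: 'a' vs 'b' => DIFFER
  Position 4: 'c' vs 'e' => DIFFER
Positions that differ: 5

5


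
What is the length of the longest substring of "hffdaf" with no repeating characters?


Input: "hffdaf"
Sliding window (track last position of each char):
  Position 0 ('h'): window [0,0] length 1 -- new best
  Position 1 ('f'): window [0,1] length 2 -- new best
  Position 2 ('f'): repeat (last at 1), move window start to 2
  Position 2 ('f'): window [2,2] length 1
  Position 3 ('d'): window [2,3] length 2
  Position 4 ('a'): window [2,4] length 3 -- new best
  Position 5 ('f'): repeat (last at 2), move window start to 3
  Position 5 ('f'): window [3,5] length 3
Longest substring with no repeats: "fda" with length 3

3


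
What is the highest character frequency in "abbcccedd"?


Input: abbcccedd
Character counts:
  'a': 1
  'b': 2
  'c': 3
  'd': 2
  'e': 1
Maximum frequency: 3

3


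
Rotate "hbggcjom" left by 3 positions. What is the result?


Input: "hbggcjom", rotate left by 3
First 3 characters: "hbg"
Remaining characters: "gcjom"
Concatenate remaining + first: "gcjom" + "hbg" = "gcjomhbg"

gcjomhbg


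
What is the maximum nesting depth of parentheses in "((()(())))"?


Input: "((()(())))"
Tracking depth:
  Position 0 '(': depth becomes 1
  Position 1 '(': depth becomes 2
  Position 2 '(': depth becomes 3
  Position 3 ')': depth becomes 2
  Position 4 '(': depth becomes 3
  Position 5 '(': depth becomes 4
  Position 6 ')': depth becomes 3
  Position 7 ')': depth becomes 2
  Position 8 ')': depth becomes 1
  Position 9 ')': depth becomes 0
Maximum depth reached: 4

4


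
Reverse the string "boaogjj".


Input: boaogjj
Reading characters right to left:
  Position 6: 'j'
  Position 5: 'j'
  Position 4: 'g'
  Position 3: 'o'
  Position 2: 'a'
  Position 1: 'o'
  Position 0: 'b'
Reversed: jjgoaob

jjgoaob


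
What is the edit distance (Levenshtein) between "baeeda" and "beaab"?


Computing edit distance: "baeeda" -> "beaab"
DP table:
           b    e    a    a    b
      0    1    2    3    4    5
  b   1    0    1    2    3    4
  a   2    1    1    1    2    3
  e   3    2    1    2    2    3
  e   4    3    2    2    3    3
  d   5    4    3    3    3    4
  a   6    5    4    3    3    4
Edit distance = dp[6][5] = 4

4


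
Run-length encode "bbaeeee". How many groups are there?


Input: bbaeeee
Scanning for consecutive runs:
  Group 1: 'b' x 2 (positions 0-1)
  Group 2: 'a' x 1 (positions 2-2)
  Group 3: 'e' x 4 (positions 3-6)
Total groups: 3

3


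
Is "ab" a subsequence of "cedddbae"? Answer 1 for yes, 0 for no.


Check if "ab" is a subsequence of "cedddbae"
Greedy scan:
  Position 0 ('c'): no match needed
  Position 1 ('e'): no match needed
  Position 2 ('d'): no match needed
  Position 3 ('d'): no match needed
  Position 4 ('d'): no match needed
  Position 5 ('b'): no match needed
  Position 6 ('a'): matches sub[0] = 'a'
  Position 7 ('e'): no match needed
Only matched 1/2 characters => not a subsequence

0


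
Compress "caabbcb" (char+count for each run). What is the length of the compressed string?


Input: caabbcb
Runs:
  'c' x 1 => "c1"
  'a' x 2 => "a2"
  'b' x 2 => "b2"
  'c' x 1 => "c1"
  'b' x 1 => "b1"
Compressed: "c1a2b2c1b1"
Compressed length: 10

10


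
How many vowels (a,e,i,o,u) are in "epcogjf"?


Input: epcogjf
Checking each character:
  'e' at position 0: vowel (running total: 1)
  'p' at position 1: consonant
  'c' at position 2: consonant
  'o' at position 3: vowel (running total: 2)
  'g' at position 4: consonant
  'j' at position 5: consonant
  'f' at position 6: consonant
Total vowels: 2

2


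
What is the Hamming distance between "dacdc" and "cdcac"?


Comparing "dacdc" and "cdcac" position by position:
  Position 0: 'd' vs 'c' => differ
  Position 1: 'a' vs 'd' => differ
  Position 2: 'c' vs 'c' => same
  Position 3: 'd' vs 'a' => differ
  Position 4: 'c' vs 'c' => same
Total differences (Hamming distance): 3

3


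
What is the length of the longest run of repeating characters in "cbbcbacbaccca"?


Input: "cbbcbacbaccca"
Scanning for longest run:
  Position 1 ('b'): new char, reset run to 1
  Position 2 ('b'): continues run of 'b', length=2
  Position 3 ('c'): new char, reset run to 1
  Position 4 ('b'): new char, reset run to 1
  Position 5 ('a'): new char, reset run to 1
  Position 6 ('c'): new char, reset run to 1
  Position 7 ('b'): new char, reset run to 1
  Position 8 ('a'): new char, reset run to 1
  Position 9 ('c'): new char, reset run to 1
  Position 10 ('c'): continues run of 'c', length=2
  Position 11 ('c'): continues run of 'c', length=3
  Position 12 ('a'): new char, reset run to 1
Longest run: 'c' with length 3

3


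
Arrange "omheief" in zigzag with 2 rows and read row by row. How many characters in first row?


Zigzag "omheief" into 2 rows:
Placing characters:
  'o' => row 0
  'm' => row 1
  'h' => row 0
  'e' => row 1
  'i' => row 0
  'e' => row 1
  'f' => row 0
Rows:
  Row 0: "ohif"
  Row 1: "mee"
First row length: 4

4


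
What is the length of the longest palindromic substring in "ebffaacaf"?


Input: "ebffaacaf"
Checking substrings for palindromes:
  [5:8] "aca" (len 3) => palindrome
  [2:4] "ff" (len 2) => palindrome
  [4:6] "aa" (len 2) => palindrome
Longest palindromic substring: "aca" with length 3

3


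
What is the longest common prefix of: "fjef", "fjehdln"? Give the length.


Words: fjef, fjehdln
  Position 0: all 'f' => match
  Position 1: all 'j' => match
  Position 2: all 'e' => match
  Position 3: ('f', 'h') => mismatch, stop
LCP = "fje" (length 3)

3


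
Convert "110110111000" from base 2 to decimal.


Input: "110110111000" in base 2
Positional expansion:
  Digit '1' (value 1) x 2^11 = 2048
  Digit '1' (value 1) x 2^10 = 1024
  Digit '0' (value 0) x 2^9 = 0
  Digit '1' (value 1) x 2^8 = 256
  Digit '1' (value 1) x 2^7 = 128
  Digit '0' (value 0) x 2^6 = 0
  Digit '1' (value 1) x 2^5 = 32
  Digit '1' (value 1) x 2^4 = 16
  Digit '1' (value 1) x 2^3 = 8
  Digit '0' (value 0) x 2^2 = 0
  Digit '0' (value 0) x 2^1 = 0
  Digit '0' (value 0) x 2^0 = 0
Sum = 3512

3512


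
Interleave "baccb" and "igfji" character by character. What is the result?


Interleaving "baccb" and "igfji":
  Position 0: 'b' from first, 'i' from second => "bi"
  Position 1: 'a' from first, 'g' from second => "ag"
  Position 2: 'c' from first, 'f' from second => "cf"
  Position 3: 'c' from first, 'j' from second => "cj"
  Position 4: 'b' from first, 'i' from second => "bi"
Result: biagcfcjbi

biagcfcjbi


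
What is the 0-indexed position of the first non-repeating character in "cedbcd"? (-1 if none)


Input: cedbcd
Character frequencies:
  'b': 1
  'c': 2
  'd': 2
  'e': 1
Scanning left to right for freq == 1:
  Position 0 ('c'): freq=2, skip
  Position 1 ('e'): unique! => answer = 1

1


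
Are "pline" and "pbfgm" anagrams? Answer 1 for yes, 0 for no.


Strings: "pline", "pbfgm"
Sorted first:  eilnp
Sorted second: bfgmp
Differ at position 0: 'e' vs 'b' => not anagrams

0


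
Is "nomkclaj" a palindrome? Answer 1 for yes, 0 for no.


Input: nomkclaj
Reversed: jalckmon
  Compare pos 0 ('n') with pos 7 ('j'): MISMATCH
  Compare pos 1 ('o') with pos 6 ('a'): MISMATCH
  Compare pos 2 ('m') with pos 5 ('l'): MISMATCH
  Compare pos 3 ('k') with pos 4 ('c'): MISMATCH
Result: not a palindrome

0


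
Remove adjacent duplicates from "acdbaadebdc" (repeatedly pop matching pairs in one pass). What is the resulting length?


Input: acdbaadebdc
Stack-based adjacent duplicate removal:
  Read 'a': push. Stack: a
  Read 'c': push. Stack: ac
  Read 'd': push. Stack: acd
  Read 'b': push. Stack: acdb
  Read 'a': push. Stack: acdba
  Read 'a': matches stack top 'a' => pop. Stack: acdb
  Read 'd': push. Stack: acdbd
  Read 'e': push. Stack: acdbde
  Read 'b': push. Stack: acdbdeb
  Read 'd': push. Stack: acdbdebd
  Read 'c': push. Stack: acdbdebdc
Final stack: "acdbdebdc" (length 9)

9


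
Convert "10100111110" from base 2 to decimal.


Input: "10100111110" in base 2
Positional expansion:
  Digit '1' (value 1) x 2^10 = 1024
  Digit '0' (value 0) x 2^9 = 0
  Digit '1' (value 1) x 2^8 = 256
  Digit '0' (value 0) x 2^7 = 0
  Digit '0' (value 0) x 2^6 = 0
  Digit '1' (value 1) x 2^5 = 32
  Digit '1' (value 1) x 2^4 = 16
  Digit '1' (value 1) x 2^3 = 8
  Digit '1' (value 1) x 2^2 = 4
  Digit '1' (value 1) x 2^1 = 2
  Digit '0' (value 0) x 2^0 = 0
Sum = 1342

1342


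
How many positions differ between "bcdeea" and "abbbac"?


Comparing "bcdeea" and "abbbac" position by position:
  Position 0: 'b' vs 'a' => DIFFER
  Position 1: 'c' vs 'b' => DIFFER
  Position 2: 'd' vs 'b' => DIFFER
  Position 3: 'e' vs 'b' => DIFFER
  Position 4: 'e' vs 'a' => DIFFER
  Position 5: 'a' vs 'c' => DIFFER
Positions that differ: 6

6


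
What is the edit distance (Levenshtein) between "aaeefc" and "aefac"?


Computing edit distance: "aaeefc" -> "aefac"
DP table:
           a    e    f    a    c
      0    1    2    3    4    5
  a   1    0    1    2    3    4
  a   2    1    1    2    2    3
  e   3    2    1    2    3    3
  e   4    3    2    2    3    4
  f   5    4    3    2    3    4
  c   6    5    4    3    3    3
Edit distance = dp[6][5] = 3

3


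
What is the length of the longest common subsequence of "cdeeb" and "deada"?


LCS of "cdeeb" and "deada"
DP table:
           d    e    a    d    a
      0    0    0    0    0    0
  c   0    0    0    0    0    0
  d   0    1    1    1    1    1
  e   0    1    2    2    2    2
  e   0    1    2    2    2    2
  b   0    1    2    2    2    2
LCS length = dp[5][5] = 2

2


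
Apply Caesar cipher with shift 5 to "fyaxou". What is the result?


Caesar cipher: shift "fyaxou" by 5
  'f' (pos 5) + 5 = pos 10 = 'k'
  'y' (pos 24) + 5 = pos 3 = 'd'
  'a' (pos 0) + 5 = pos 5 = 'f'
  'x' (pos 23) + 5 = pos 2 = 'c'
  'o' (pos 14) + 5 = pos 19 = 't'
  'u' (pos 20) + 5 = pos 25 = 'z'
Result: kdfctz

kdfctz


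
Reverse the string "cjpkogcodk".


Input: cjpkogcodk
Reading characters right to left:
  Position 9: 'k'
  Position 8: 'd'
  Position 7: 'o'
  Position 6: 'c'
  Position 5: 'g'
  Position 4: 'o'
  Position 3: 'k'
  Position 2: 'p'
  Position 1: 'j'
  Position 0: 'c'
Reversed: kdocgokpjc

kdocgokpjc


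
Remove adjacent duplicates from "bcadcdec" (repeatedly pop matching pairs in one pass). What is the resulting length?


Input: bcadcdec
Stack-based adjacent duplicate removal:
  Read 'b': push. Stack: b
  Read 'c': push. Stack: bc
  Read 'a': push. Stack: bca
  Read 'd': push. Stack: bcad
  Read 'c': push. Stack: bcadc
  Read 'd': push. Stack: bcadcd
  Read 'e': push. Stack: bcadcde
  Read 'c': push. Stack: bcadcdec
Final stack: "bcadcdec" (length 8)

8


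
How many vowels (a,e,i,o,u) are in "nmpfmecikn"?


Input: nmpfmecikn
Checking each character:
  'n' at position 0: consonant
  'm' at position 1: consonant
  'p' at position 2: consonant
  'f' at position 3: consonant
  'm' at position 4: consonant
  'e' at position 5: vowel (running total: 1)
  'c' at position 6: consonant
  'i' at position 7: vowel (running total: 2)
  'k' at position 8: consonant
  'n' at position 9: consonant
Total vowels: 2

2


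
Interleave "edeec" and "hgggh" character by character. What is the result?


Interleaving "edeec" and "hgggh":
  Position 0: 'e' from first, 'h' from second => "eh"
  Position 1: 'd' from first, 'g' from second => "dg"
  Position 2: 'e' from first, 'g' from second => "eg"
  Position 3: 'e' from first, 'g' from second => "eg"
  Position 4: 'c' from first, 'h' from second => "ch"
Result: ehdgegegch

ehdgegegch


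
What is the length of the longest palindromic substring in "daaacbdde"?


Input: "daaacbdde"
Checking substrings for palindromes:
  [1:4] "aaa" (len 3) => palindrome
  [1:3] "aa" (len 2) => palindrome
  [2:4] "aa" (len 2) => palindrome
  [6:8] "dd" (len 2) => palindrome
Longest palindromic substring: "aaa" with length 3

3


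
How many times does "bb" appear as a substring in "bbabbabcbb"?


Searching for "bb" in "bbabbabcbb"
Scanning each position:
  Position 0: "bb" => MATCH
  Position 1: "ba" => no
  Position 2: "ab" => no
  Position 3: "bb" => MATCH
  Position 4: "ba" => no
  Position 5: "ab" => no
  Position 6: "bc" => no
  Position 7: "cb" => no
  Position 8: "bb" => MATCH
Total occurrences: 3

3


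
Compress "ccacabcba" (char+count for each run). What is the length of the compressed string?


Input: ccacabcba
Runs:
  'c' x 2 => "c2"
  'a' x 1 => "a1"
  'c' x 1 => "c1"
  'a' x 1 => "a1"
  'b' x 1 => "b1"
  'c' x 1 => "c1"
  'b' x 1 => "b1"
  'a' x 1 => "a1"
Compressed: "c2a1c1a1b1c1b1a1"
Compressed length: 16

16


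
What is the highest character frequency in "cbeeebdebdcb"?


Input: cbeeebdebdcb
Character counts:
  'b': 4
  'c': 2
  'd': 2
  'e': 4
Maximum frequency: 4

4


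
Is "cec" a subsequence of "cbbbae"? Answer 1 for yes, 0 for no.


Check if "cec" is a subsequence of "cbbbae"
Greedy scan:
  Position 0 ('c'): matches sub[0] = 'c'
  Position 1 ('b'): no match needed
  Position 2 ('b'): no match needed
  Position 3 ('b'): no match needed
  Position 4 ('a'): no match needed
  Position 5 ('e'): matches sub[1] = 'e'
Only matched 2/3 characters => not a subsequence

0


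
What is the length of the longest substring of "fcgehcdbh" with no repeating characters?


Input: "fcgehcdbh"
Sliding window (track last position of each char):
  Position 0 ('f'): window [0,0] length 1 -- new best
  Position 1 ('c'): window [0,1] length 2 -- new best
  Position 2 ('g'): window [0,2] length 3 -- new best
  Position 3 ('e'): window [0,3] length 4 -- new best
  Position 4 ('h'): window [0,4] length 5 -- new best
  Position 5 ('c'): repeat (last at 1), move window start to 2
  Position 5 ('c'): window [2,5] length 4
  Position 6 ('d'): window [2,6] length 5
  Position 7 ('b'): window [2,7] length 6 -- new best
  Position 8 ('h'): repeat (last at 4), move window start to 5
  Position 8 ('h'): window [5,8] length 4
Longest substring with no repeats: "gehcdb" with length 6

6


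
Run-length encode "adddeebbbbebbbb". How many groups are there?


Input: adddeebbbbebbbb
Scanning for consecutive runs:
  Group 1: 'a' x 1 (positions 0-0)
  Group 2: 'd' x 3 (positions 1-3)
  Group 3: 'e' x 2 (positions 4-5)
  Group 4: 'b' x 4 (positions 6-9)
  Group 5: 'e' x 1 (positions 10-10)
  Group 6: 'b' x 4 (positions 11-14)
Total groups: 6

6


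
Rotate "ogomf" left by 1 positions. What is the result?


Input: "ogomf", rotate left by 1
First 1 characters: "o"
Remaining characters: "gomf"
Concatenate remaining + first: "gomf" + "o" = "gomfo"

gomfo


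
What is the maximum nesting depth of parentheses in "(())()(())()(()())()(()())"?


Input: "(())()(())()(()())()(()())"
Tracking depth:
  Position 0 '(': depth becomes 1
  Position 1 '(': depth becomes 2
  Position 2 ')': depth becomes 1
  Position 3 ')': depth becomes 0
  Position 4 '(': depth becomes 1
  Position 5 ')': depth becomes 0
  Position 6 '(': depth becomes 1
  Position 7 '(': depth becomes 2
  Position 8 ')': depth becomes 1
  Position 9 ')': depth becomes 0
  Position 10 '(': depth becomes 1
  Position 11 ')': depth becomes 0
  Position 12 '(': depth becomes 1
  Position 13 '(': depth becomes 2
  Position 14 ')': depth becomes 1
  Position 15 '(': depth becomes 2
  Position 16 ')': depth becomes 1
  Position 17 ')': depth becomes 0
  Position 18 '(': depth becomes 1
  Position 19 ')': depth becomes 0
  Position 20 '(': depth becomes 1
  Position 21 '(': depth becomes 2
  Position 22 ')': depth becomes 1
  Position 23 '(': depth becomes 2
  Position 24 ')': depth becomes 1
  Position 25 ')': depth becomes 0
Maximum depth reached: 2

2


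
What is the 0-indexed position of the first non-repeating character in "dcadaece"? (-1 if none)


Input: dcadaece
Character frequencies:
  'a': 2
  'c': 2
  'd': 2
  'e': 2
Scanning left to right for freq == 1:
  Position 0 ('d'): freq=2, skip
  Position 1 ('c'): freq=2, skip
  Position 2 ('a'): freq=2, skip
  Position 3 ('d'): freq=2, skip
  Position 4 ('a'): freq=2, skip
  Position 5 ('e'): freq=2, skip
  Position 6 ('c'): freq=2, skip
  Position 7 ('e'): freq=2, skip
  No unique character found => answer = -1

-1


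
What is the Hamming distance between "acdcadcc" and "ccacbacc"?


Comparing "acdcadcc" and "ccacbacc" position by position:
  Position 0: 'a' vs 'c' => differ
  Position 1: 'c' vs 'c' => same
  Position 2: 'd' vs 'a' => differ
  Position 3: 'c' vs 'c' => same
  Position 4: 'a' vs 'b' => differ
  Position 5: 'd' vs 'a' => differ
  Position 6: 'c' vs 'c' => same
  Position 7: 'c' vs 'c' => same
Total differences (Hamming distance): 4

4


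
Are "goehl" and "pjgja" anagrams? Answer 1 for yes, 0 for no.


Strings: "goehl", "pjgja"
Sorted first:  eghlo
Sorted second: agjjp
Differ at position 0: 'e' vs 'a' => not anagrams

0


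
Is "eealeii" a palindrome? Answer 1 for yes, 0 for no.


Input: eealeii
Reversed: iielaee
  Compare pos 0 ('e') with pos 6 ('i'): MISMATCH
  Compare pos 1 ('e') with pos 5 ('i'): MISMATCH
  Compare pos 2 ('a') with pos 4 ('e'): MISMATCH
Result: not a palindrome

0


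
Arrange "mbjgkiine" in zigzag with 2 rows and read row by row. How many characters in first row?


Zigzag "mbjgkiine" into 2 rows:
Placing characters:
  'm' => row 0
  'b' => row 1
  'j' => row 0
  'g' => row 1
  'k' => row 0
  'i' => row 1
  'i' => row 0
  'n' => row 1
  'e' => row 0
Rows:
  Row 0: "mjkie"
  Row 1: "bgin"
First row length: 5

5


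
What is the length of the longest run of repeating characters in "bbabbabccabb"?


Input: "bbabbabccabb"
Scanning for longest run:
  Position 1 ('b'): continues run of 'b', length=2
  Position 2 ('a'): new char, reset run to 1
  Position 3 ('b'): new char, reset run to 1
  Position 4 ('b'): continues run of 'b', length=2
  Position 5 ('a'): new char, reset run to 1
  Position 6 ('b'): new char, reset run to 1
  Position 7 ('c'): new char, reset run to 1
  Position 8 ('c'): continues run of 'c', length=2
  Position 9 ('a'): new char, reset run to 1
  Position 10 ('b'): new char, reset run to 1
  Position 11 ('b'): continues run of 'b', length=2
Longest run: 'b' with length 2

2


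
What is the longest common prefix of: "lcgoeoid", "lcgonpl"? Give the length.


Words: lcgoeoid, lcgonpl
  Position 0: all 'l' => match
  Position 1: all 'c' => match
  Position 2: all 'g' => match
  Position 3: all 'o' => match
  Position 4: ('e', 'n') => mismatch, stop
LCP = "lcgo" (length 4)

4


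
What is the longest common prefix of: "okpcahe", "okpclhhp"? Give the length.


Words: okpcahe, okpclhhp
  Position 0: all 'o' => match
  Position 1: all 'k' => match
  Position 2: all 'p' => match
  Position 3: all 'c' => match
  Position 4: ('a', 'l') => mismatch, stop
LCP = "okpc" (length 4)

4


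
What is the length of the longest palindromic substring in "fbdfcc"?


Input: "fbdfcc"
Checking substrings for palindromes:
  [4:6] "cc" (len 2) => palindrome
Longest palindromic substring: "cc" with length 2

2


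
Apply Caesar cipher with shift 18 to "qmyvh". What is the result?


Caesar cipher: shift "qmyvh" by 18
  'q' (pos 16) + 18 = pos 8 = 'i'
  'm' (pos 12) + 18 = pos 4 = 'e'
  'y' (pos 24) + 18 = pos 16 = 'q'
  'v' (pos 21) + 18 = pos 13 = 'n'
  'h' (pos 7) + 18 = pos 25 = 'z'
Result: ieqnz

ieqnz


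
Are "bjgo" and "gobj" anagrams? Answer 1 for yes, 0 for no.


Strings: "bjgo", "gobj"
Sorted first:  bgjo
Sorted second: bgjo
Sorted forms match => anagrams

1


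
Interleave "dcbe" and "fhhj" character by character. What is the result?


Interleaving "dcbe" and "fhhj":
  Position 0: 'd' from first, 'f' from second => "df"
  Position 1: 'c' from first, 'h' from second => "ch"
  Position 2: 'b' from first, 'h' from second => "bh"
  Position 3: 'e' from first, 'j' from second => "ej"
Result: dfchbhej

dfchbhej


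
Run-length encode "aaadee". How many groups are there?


Input: aaadee
Scanning for consecutive runs:
  Group 1: 'a' x 3 (positions 0-2)
  Group 2: 'd' x 1 (positions 3-3)
  Group 3: 'e' x 2 (positions 4-5)
Total groups: 3

3


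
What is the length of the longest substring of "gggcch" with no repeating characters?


Input: "gggcch"
Sliding window (track last position of each char):
  Position 0 ('g'): window [0,0] length 1 -- new best
  Position 1 ('g'): repeat (last at 0), move window start to 1
  Position 1 ('g'): window [1,1] length 1
  Position 2 ('g'): repeat (last at 1), move window start to 2
  Position 2 ('g'): window [2,2] length 1
  Position 3 ('c'): window [2,3] length 2 -- new best
  Position 4 ('c'): repeat (last at 3), move window start to 4
  Position 4 ('c'): window [4,4] length 1
  Position 5 ('h'): window [4,5] length 2
Longest substring with no repeats: "gc" with length 2

2


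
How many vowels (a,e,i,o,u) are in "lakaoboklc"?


Input: lakaoboklc
Checking each character:
  'l' at position 0: consonant
  'a' at position 1: vowel (running total: 1)
  'k' at position 2: consonant
  'a' at position 3: vowel (running total: 2)
  'o' at position 4: vowel (running total: 3)
  'b' at position 5: consonant
  'o' at position 6: vowel (running total: 4)
  'k' at position 7: consonant
  'l' at position 8: consonant
  'c' at position 9: consonant
Total vowels: 4

4


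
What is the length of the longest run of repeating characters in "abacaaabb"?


Input: "abacaaabb"
Scanning for longest run:
  Position 1 ('b'): new char, reset run to 1
  Position 2 ('a'): new char, reset run to 1
  Position 3 ('c'): new char, reset run to 1
  Position 4 ('a'): new char, reset run to 1
  Position 5 ('a'): continues run of 'a', length=2
  Position 6 ('a'): continues run of 'a', length=3
  Position 7 ('b'): new char, reset run to 1
  Position 8 ('b'): continues run of 'b', length=2
Longest run: 'a' with length 3

3


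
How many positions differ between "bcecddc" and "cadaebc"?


Comparing "bcecddc" and "cadaebc" position by position:
  Position 0: 'b' vs 'c' => DIFFER
  Position 1: 'c' vs 'a' => DIFFER
  Position 2: 'e' vs 'd' => DIFFER
  Position 3: 'c' vs 'a' => DIFFER
  Position 4: 'd' vs 'e' => DIFFER
  Position 5: 'd' vs 'b' => DIFFER
  Position 6: 'c' vs 'c' => same
Positions that differ: 6

6


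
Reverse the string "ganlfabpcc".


Input: ganlfabpcc
Reading characters right to left:
  Position 9: 'c'
  Position 8: 'c'
  Position 7: 'p'
  Position 6: 'b'
  Position 5: 'a'
  Position 4: 'f'
  Position 3: 'l'
  Position 2: 'n'
  Position 1: 'a'
  Position 0: 'g'
Reversed: ccpbaflnag

ccpbaflnag


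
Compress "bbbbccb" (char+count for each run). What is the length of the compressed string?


Input: bbbbccb
Runs:
  'b' x 4 => "b4"
  'c' x 2 => "c2"
  'b' x 1 => "b1"
Compressed: "b4c2b1"
Compressed length: 6

6


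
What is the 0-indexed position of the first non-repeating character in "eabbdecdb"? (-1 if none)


Input: eabbdecdb
Character frequencies:
  'a': 1
  'b': 3
  'c': 1
  'd': 2
  'e': 2
Scanning left to right for freq == 1:
  Position 0 ('e'): freq=2, skip
  Position 1 ('a'): unique! => answer = 1

1


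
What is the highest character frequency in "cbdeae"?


Input: cbdeae
Character counts:
  'a': 1
  'b': 1
  'c': 1
  'd': 1
  'e': 2
Maximum frequency: 2

2


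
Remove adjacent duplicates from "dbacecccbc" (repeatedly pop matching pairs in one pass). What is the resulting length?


Input: dbacecccbc
Stack-based adjacent duplicate removal:
  Read 'd': push. Stack: d
  Read 'b': push. Stack: db
  Read 'a': push. Stack: dba
  Read 'c': push. Stack: dbac
  Read 'e': push. Stack: dbace
  Read 'c': push. Stack: dbacec
  Read 'c': matches stack top 'c' => pop. Stack: dbace
  Read 'c': push. Stack: dbacec
  Read 'b': push. Stack: dbacecb
  Read 'c': push. Stack: dbacecbc
Final stack: "dbacecbc" (length 8)

8


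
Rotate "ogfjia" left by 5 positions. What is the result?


Input: "ogfjia", rotate left by 5
First 5 characters: "ogfji"
Remaining characters: "a"
Concatenate remaining + first: "a" + "ogfji" = "aogfji"

aogfji


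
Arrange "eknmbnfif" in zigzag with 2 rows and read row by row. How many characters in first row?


Zigzag "eknmbnfif" into 2 rows:
Placing characters:
  'e' => row 0
  'k' => row 1
  'n' => row 0
  'm' => row 1
  'b' => row 0
  'n' => row 1
  'f' => row 0
  'i' => row 1
  'f' => row 0
Rows:
  Row 0: "enbff"
  Row 1: "kmni"
First row length: 5

5


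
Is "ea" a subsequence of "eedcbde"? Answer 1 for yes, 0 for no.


Check if "ea" is a subsequence of "eedcbde"
Greedy scan:
  Position 0 ('e'): matches sub[0] = 'e'
  Position 1 ('e'): no match needed
  Position 2 ('d'): no match needed
  Position 3 ('c'): no match needed
  Position 4 ('b'): no match needed
  Position 5 ('d'): no match needed
  Position 6 ('e'): no match needed
Only matched 1/2 characters => not a subsequence

0


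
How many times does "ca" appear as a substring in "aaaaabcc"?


Searching for "ca" in "aaaaabcc"
Scanning each position:
  Position 0: "aa" => no
  Position 1: "aa" => no
  Position 2: "aa" => no
  Position 3: "aa" => no
  Position 4: "ab" => no
  Position 5: "bc" => no
  Position 6: "cc" => no
Total occurrences: 0

0


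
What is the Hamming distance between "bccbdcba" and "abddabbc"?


Comparing "bccbdcba" and "abddabbc" position by position:
  Position 0: 'b' vs 'a' => differ
  Position 1: 'c' vs 'b' => differ
  Position 2: 'c' vs 'd' => differ
  Position 3: 'b' vs 'd' => differ
  Position 4: 'd' vs 'a' => differ
  Position 5: 'c' vs 'b' => differ
  Position 6: 'b' vs 'b' => same
  Position 7: 'a' vs 'c' => differ
Total differences (Hamming distance): 7

7


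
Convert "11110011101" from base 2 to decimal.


Input: "11110011101" in base 2
Positional expansion:
  Digit '1' (value 1) x 2^10 = 1024
  Digit '1' (value 1) x 2^9 = 512
  Digit '1' (value 1) x 2^8 = 256
  Digit '1' (value 1) x 2^7 = 128
  Digit '0' (value 0) x 2^6 = 0
  Digit '0' (value 0) x 2^5 = 0
  Digit '1' (value 1) x 2^4 = 16
  Digit '1' (value 1) x 2^3 = 8
  Digit '1' (value 1) x 2^2 = 4
  Digit '0' (value 0) x 2^1 = 0
  Digit '1' (value 1) x 2^0 = 1
Sum = 1949

1949


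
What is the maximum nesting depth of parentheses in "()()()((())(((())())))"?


Input: "()()()((())(((())())))"
Tracking depth:
  Position 0 '(': depth becomes 1
  Position 1 ')': depth becomes 0
  Position 2 '(': depth becomes 1
  Position 3 ')': depth becomes 0
  Position 4 '(': depth becomes 1
  Position 5 ')': depth becomes 0
  Position 6 '(': depth becomes 1
  Position 7 '(': depth becomes 2
  Position 8 '(': depth becomes 3
  Position 9 ')': depth becomes 2
  Position 10 ')': depth becomes 1
  Position 11 '(': depth becomes 2
  Position 12 '(': depth becomes 3
  Position 13 '(': depth becomes 4
  Position 14 '(': depth becomes 5
  Position 15 ')': depth becomes 4
  Position 16 ')': depth becomes 3
  Position 17 '(': depth becomes 4
  Position 18 ')': depth becomes 3
  Position 19 ')': depth becomes 2
  Position 20 ')': depth becomes 1
  Position 21 ')': depth becomes 0
Maximum depth reached: 5

5


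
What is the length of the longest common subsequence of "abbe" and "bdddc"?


LCS of "abbe" and "bdddc"
DP table:
           b    d    d    d    c
      0    0    0    0    0    0
  a   0    0    0    0    0    0
  b   0    1    1    1    1    1
  b   0    1    1    1    1    1
  e   0    1    1    1    1    1
LCS length = dp[4][5] = 1

1


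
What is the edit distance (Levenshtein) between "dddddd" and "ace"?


Computing edit distance: "dddddd" -> "ace"
DP table:
           a    c    e
      0    1    2    3
  d   1    1    2    3
  d   2    2    2    3
  d   3    3    3    3
  d   4    4    4    4
  d   5    5    5    5
  d   6    6    6    6
Edit distance = dp[6][3] = 6

6


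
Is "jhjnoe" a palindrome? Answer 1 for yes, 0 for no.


Input: jhjnoe
Reversed: eonjhj
  Compare pos 0 ('j') with pos 5 ('e'): MISMATCH
  Compare pos 1 ('h') with pos 4 ('o'): MISMATCH
  Compare pos 2 ('j') with pos 3 ('n'): MISMATCH
Result: not a palindrome

0


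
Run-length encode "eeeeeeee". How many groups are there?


Input: eeeeeeee
Scanning for consecutive runs:
  Group 1: 'e' x 8 (positions 0-7)
Total groups: 1

1


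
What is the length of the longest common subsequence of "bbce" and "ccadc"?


LCS of "bbce" and "ccadc"
DP table:
           c    c    a    d    c
      0    0    0    0    0    0
  b   0    0    0    0    0    0
  b   0    0    0    0    0    0
  c   0    1    1    1    1    1
  e   0    1    1    1    1    1
LCS length = dp[4][5] = 1

1


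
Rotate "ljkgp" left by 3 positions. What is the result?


Input: "ljkgp", rotate left by 3
First 3 characters: "ljk"
Remaining characters: "gp"
Concatenate remaining + first: "gp" + "ljk" = "gpljk"

gpljk


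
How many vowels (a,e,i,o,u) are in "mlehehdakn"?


Input: mlehehdakn
Checking each character:
  'm' at position 0: consonant
  'l' at position 1: consonant
  'e' at position 2: vowel (running total: 1)
  'h' at position 3: consonant
  'e' at position 4: vowel (running total: 2)
  'h' at position 5: consonant
  'd' at position 6: consonant
  'a' at position 7: vowel (running total: 3)
  'k' at position 8: consonant
  'n' at position 9: consonant
Total vowels: 3

3
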